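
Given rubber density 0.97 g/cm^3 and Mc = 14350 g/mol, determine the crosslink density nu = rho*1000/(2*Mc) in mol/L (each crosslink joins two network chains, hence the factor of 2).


nu = rho * 1000 / (2 * Mc)
nu = 0.97 * 1000 / (2 * 14350)
nu = 970.0 / 28700
nu = 0.0338 mol/L

0.0338 mol/L


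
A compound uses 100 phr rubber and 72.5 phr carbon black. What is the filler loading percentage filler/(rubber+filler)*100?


Filler % = filler / (rubber + filler) * 100
= 72.5 / (100 + 72.5) * 100
= 72.5 / 172.5 * 100
= 42.03%

42.03%


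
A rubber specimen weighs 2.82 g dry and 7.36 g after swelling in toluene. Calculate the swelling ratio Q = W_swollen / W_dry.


Q = W_swollen / W_dry
Q = 7.36 / 2.82
Q = 2.61

Q = 2.61


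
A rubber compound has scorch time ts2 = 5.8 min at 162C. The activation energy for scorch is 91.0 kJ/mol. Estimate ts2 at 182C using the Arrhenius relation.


Convert temperatures: T1 = 162 + 273.15 = 435.15 K, T2 = 182 + 273.15 = 455.15 K
ts2_new = 5.8 * exp(91000 / 8.314 * (1/455.15 - 1/435.15))
1/T2 - 1/T1 = -1.0098e-04
ts2_new = 1.92 min

1.92 min


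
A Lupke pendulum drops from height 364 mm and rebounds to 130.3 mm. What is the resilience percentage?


Resilience = h_rebound / h_drop * 100
= 130.3 / 364 * 100
= 35.8%

35.8%


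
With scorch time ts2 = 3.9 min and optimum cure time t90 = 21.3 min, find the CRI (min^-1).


CRI = 100 / (t90 - ts2)
= 100 / (21.3 - 3.9)
= 100 / 17.4
= 5.75 min^-1

5.75 min^-1


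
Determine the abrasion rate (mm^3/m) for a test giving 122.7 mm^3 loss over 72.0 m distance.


Rate = volume_loss / distance
= 122.7 / 72.0
= 1.704 mm^3/m

1.704 mm^3/m


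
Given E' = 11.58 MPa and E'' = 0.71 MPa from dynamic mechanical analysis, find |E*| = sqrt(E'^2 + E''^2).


|E*| = sqrt(E'^2 + E''^2)
= sqrt(11.58^2 + 0.71^2)
= sqrt(134.0964 + 0.5041)
= 11.602 MPa

11.602 MPa


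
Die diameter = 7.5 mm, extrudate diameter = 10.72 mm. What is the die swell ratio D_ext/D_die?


Die swell ratio = D_extrudate / D_die
= 10.72 / 7.5
= 1.429

Die swell = 1.429


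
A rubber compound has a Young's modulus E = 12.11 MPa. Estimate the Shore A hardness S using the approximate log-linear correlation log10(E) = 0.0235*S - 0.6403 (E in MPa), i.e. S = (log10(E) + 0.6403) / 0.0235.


log10(E) = 0.0235*S - 0.6403  =>  S = (log10(E) + 0.6403) / 0.0235
log10(12.11) = 1.083144
S = (1.083144 + 0.6403) / 0.0235 = 1.723444 / 0.0235
S = 73.3

Shore A = 73.3


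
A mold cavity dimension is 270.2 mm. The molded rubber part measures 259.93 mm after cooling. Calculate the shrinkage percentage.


Shrinkage = (mold - part) / mold * 100
= (270.2 - 259.93) / 270.2 * 100
= 10.27 / 270.2 * 100
= 3.8%

3.8%


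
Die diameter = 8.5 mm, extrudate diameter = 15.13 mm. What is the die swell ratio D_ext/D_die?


Die swell ratio = D_extrudate / D_die
= 15.13 / 8.5
= 1.78

Die swell = 1.78


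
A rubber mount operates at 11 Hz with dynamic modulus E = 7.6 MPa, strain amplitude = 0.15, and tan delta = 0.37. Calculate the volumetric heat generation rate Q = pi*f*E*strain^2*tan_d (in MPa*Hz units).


Q = pi * f * E * strain^2 * tan_d
= pi * 11 * 7.6 * 0.15^2 * 0.37
= pi * 11 * 7.6 * 0.0225 * 0.37
= 2.1865

Q = 2.1865


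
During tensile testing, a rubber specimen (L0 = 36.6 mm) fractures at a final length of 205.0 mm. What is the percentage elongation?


Elongation = (Lf - L0) / L0 * 100
= (205.0 - 36.6) / 36.6 * 100
= 168.4 / 36.6 * 100
= 460.1%

460.1%


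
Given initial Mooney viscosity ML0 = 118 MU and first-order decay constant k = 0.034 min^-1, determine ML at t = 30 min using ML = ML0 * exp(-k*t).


ML = ML0 * exp(-k * t)
ML = 118 * exp(-0.034 * 30)
ML = 118 * 0.3606
ML = 42.55 MU

42.55 MU


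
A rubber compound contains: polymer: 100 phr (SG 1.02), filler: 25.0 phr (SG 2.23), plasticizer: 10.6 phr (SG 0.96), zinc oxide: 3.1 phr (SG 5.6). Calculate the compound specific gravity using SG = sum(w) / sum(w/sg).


Sum of weights = 138.7
Volume contributions:
  polymer: 100/1.02 = 98.0392
  filler: 25.0/2.23 = 11.2108
  plasticizer: 10.6/0.96 = 11.0417
  zinc oxide: 3.1/5.6 = 0.5536
Sum of volumes = 120.8452
SG = 138.7 / 120.8452 = 1.148

SG = 1.148


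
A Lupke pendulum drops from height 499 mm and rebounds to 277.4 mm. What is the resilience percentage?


Resilience = h_rebound / h_drop * 100
= 277.4 / 499 * 100
= 55.6%

55.6%


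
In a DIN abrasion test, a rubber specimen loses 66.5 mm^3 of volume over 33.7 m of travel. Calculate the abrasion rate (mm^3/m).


Rate = volume_loss / distance
= 66.5 / 33.7
= 1.973 mm^3/m

1.973 mm^3/m


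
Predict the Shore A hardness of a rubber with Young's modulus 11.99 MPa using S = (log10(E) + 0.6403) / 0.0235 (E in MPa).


log10(E) = 0.0235*S - 0.6403  =>  S = (log10(E) + 0.6403) / 0.0235
log10(11.99) = 1.078819
S = (1.078819 + 0.6403) / 0.0235 = 1.719119 / 0.0235
S = 73.2

Shore A = 73.2


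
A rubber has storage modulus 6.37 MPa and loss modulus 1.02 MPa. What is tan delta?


tan delta = E'' / E'
= 1.02 / 6.37
= 0.1601

tan delta = 0.1601


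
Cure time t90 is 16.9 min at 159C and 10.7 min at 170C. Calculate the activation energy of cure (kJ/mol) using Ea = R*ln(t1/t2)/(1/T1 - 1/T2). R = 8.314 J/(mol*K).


T1 = 432.15 K, T2 = 443.15 K
1/T1 - 1/T2 = 5.7439e-05
ln(t1/t2) = ln(16.9/10.7) = 0.4571
Ea = 8.314 * 0.4571 / 5.7439e-05 = 66158.4329 J/mol
Ea = 66.16 kJ/mol

66.16 kJ/mol


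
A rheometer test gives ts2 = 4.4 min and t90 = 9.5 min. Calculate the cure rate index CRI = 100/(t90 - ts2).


CRI = 100 / (t90 - ts2)
= 100 / (9.5 - 4.4)
= 100 / 5.1
= 19.61 min^-1

19.61 min^-1


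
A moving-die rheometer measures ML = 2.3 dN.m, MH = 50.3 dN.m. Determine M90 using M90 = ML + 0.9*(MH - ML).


M90 = ML + 0.9 * (MH - ML)
M90 = 2.3 + 0.9 * (50.3 - 2.3)
M90 = 2.3 + 0.9 * 48.0
M90 = 45.5 dN.m

45.5 dN.m


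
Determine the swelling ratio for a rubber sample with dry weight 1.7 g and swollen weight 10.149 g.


Q = W_swollen / W_dry
Q = 10.149 / 1.7
Q = 5.97

Q = 5.97


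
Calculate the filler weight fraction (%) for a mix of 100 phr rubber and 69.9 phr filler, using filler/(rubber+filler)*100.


Filler % = filler / (rubber + filler) * 100
= 69.9 / (100 + 69.9) * 100
= 69.9 / 169.9 * 100
= 41.14%

41.14%


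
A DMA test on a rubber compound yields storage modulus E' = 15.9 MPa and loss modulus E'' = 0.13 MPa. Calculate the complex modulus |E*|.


|E*| = sqrt(E'^2 + E''^2)
= sqrt(15.9^2 + 0.13^2)
= sqrt(252.8100 + 0.0169)
= 15.901 MPa

15.901 MPa


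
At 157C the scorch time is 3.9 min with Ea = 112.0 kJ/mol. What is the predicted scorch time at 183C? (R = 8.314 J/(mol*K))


Convert temperatures: T1 = 157 + 273.15 = 430.15 K, T2 = 183 + 273.15 = 456.15 K
ts2_new = 3.9 * exp(112000 / 8.314 * (1/456.15 - 1/430.15))
1/T2 - 1/T1 = -1.3251e-04
ts2_new = 0.65 min

0.65 min


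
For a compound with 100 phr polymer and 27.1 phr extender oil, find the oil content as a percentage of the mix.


Oil % = oil / (100 + oil) * 100
= 27.1 / (100 + 27.1) * 100
= 27.1 / 127.1 * 100
= 21.32%

21.32%


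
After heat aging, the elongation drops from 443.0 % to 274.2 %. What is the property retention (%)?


Retention = aged / original * 100
= 274.2 / 443.0 * 100
= 61.9%

61.9%


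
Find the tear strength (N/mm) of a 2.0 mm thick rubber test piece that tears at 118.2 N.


Tear strength = force / thickness
= 118.2 / 2.0
= 59.1 N/mm

59.1 N/mm


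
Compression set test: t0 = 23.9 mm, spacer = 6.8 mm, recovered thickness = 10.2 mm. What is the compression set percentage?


CS = (t0 - recovered) / (t0 - ts) * 100
= (23.9 - 10.2) / (23.9 - 6.8) * 100
= 13.7 / 17.1 * 100
= 80.1%

80.1%


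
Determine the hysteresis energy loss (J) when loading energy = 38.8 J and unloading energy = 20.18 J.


Hysteresis loss = loading - unloading
= 38.8 - 20.18
= 18.62 J

18.62 J


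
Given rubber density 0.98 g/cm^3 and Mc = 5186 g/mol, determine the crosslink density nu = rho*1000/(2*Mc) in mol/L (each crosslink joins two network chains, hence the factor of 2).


nu = rho * 1000 / (2 * Mc)
nu = 0.98 * 1000 / (2 * 5186)
nu = 980.0 / 10372
nu = 0.0945 mol/L

0.0945 mol/L


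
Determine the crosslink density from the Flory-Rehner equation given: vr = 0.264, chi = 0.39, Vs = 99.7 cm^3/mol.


ln(1 - vr) = ln(1 - 0.264) = -0.3065
Numerator = -((-0.3065) + 0.264 + 0.39 * 0.264^2) = 0.0153
Denominator = 99.7 * (0.264^(1/3) - 0.264/2) = 50.7978
nu = 0.0153 / 50.7978 = 3.0205e-04 mol/cm^3

3.0205e-04 mol/cm^3


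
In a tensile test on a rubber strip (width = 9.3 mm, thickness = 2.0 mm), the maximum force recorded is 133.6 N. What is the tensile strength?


Area = width * thickness = 9.3 * 2.0 = 18.6 mm^2
TS = force / area = 133.6 / 18.6 = 7.18 MPa

7.18 MPa


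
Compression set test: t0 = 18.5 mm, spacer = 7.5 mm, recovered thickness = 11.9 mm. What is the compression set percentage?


CS = (t0 - recovered) / (t0 - ts) * 100
= (18.5 - 11.9) / (18.5 - 7.5) * 100
= 6.6 / 11.0 * 100
= 60.0%

60.0%


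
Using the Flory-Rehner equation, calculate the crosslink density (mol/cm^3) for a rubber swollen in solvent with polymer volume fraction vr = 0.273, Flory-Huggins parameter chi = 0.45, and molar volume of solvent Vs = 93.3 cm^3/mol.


ln(1 - vr) = ln(1 - 0.273) = -0.3188
Numerator = -((-0.3188) + 0.273 + 0.45 * 0.273^2) = 0.0123
Denominator = 93.3 * (0.273^(1/3) - 0.273/2) = 47.7897
nu = 0.0123 / 47.7897 = 2.5718e-04 mol/cm^3

2.5718e-04 mol/cm^3


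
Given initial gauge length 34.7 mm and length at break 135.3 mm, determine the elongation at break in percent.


Elongation = (Lf - L0) / L0 * 100
= (135.3 - 34.7) / 34.7 * 100
= 100.6 / 34.7 * 100
= 289.9%

289.9%


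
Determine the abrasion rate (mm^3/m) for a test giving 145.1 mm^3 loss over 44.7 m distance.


Rate = volume_loss / distance
= 145.1 / 44.7
= 3.246 mm^3/m

3.246 mm^3/m


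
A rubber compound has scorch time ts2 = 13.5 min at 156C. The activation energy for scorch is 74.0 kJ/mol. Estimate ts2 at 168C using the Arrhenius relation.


Convert temperatures: T1 = 156 + 273.15 = 429.15 K, T2 = 168 + 273.15 = 441.15 K
ts2_new = 13.5 * exp(74000 / 8.314 * (1/441.15 - 1/429.15))
1/T2 - 1/T1 = -6.3385e-05
ts2_new = 7.68 min

7.68 min


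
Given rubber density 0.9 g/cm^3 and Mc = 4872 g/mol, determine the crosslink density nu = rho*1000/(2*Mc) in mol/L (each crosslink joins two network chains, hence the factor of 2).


nu = rho * 1000 / (2 * Mc)
nu = 0.9 * 1000 / (2 * 4872)
nu = 900.0 / 9744
nu = 0.0924 mol/L

0.0924 mol/L


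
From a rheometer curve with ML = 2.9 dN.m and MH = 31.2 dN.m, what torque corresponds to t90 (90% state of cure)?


M90 = ML + 0.9 * (MH - ML)
M90 = 2.9 + 0.9 * (31.2 - 2.9)
M90 = 2.9 + 0.9 * 28.3
M90 = 28.37 dN.m

28.37 dN.m


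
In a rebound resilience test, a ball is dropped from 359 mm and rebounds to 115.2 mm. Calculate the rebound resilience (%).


Resilience = h_rebound / h_drop * 100
= 115.2 / 359 * 100
= 32.1%

32.1%


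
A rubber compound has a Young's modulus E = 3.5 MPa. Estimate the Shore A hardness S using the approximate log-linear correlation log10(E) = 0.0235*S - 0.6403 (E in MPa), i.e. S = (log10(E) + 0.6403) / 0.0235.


log10(E) = 0.0235*S - 0.6403  =>  S = (log10(E) + 0.6403) / 0.0235
log10(3.5) = 0.544068
S = (0.544068 + 0.6403) / 0.0235 = 1.184368 / 0.0235
S = 50.4

Shore A = 50.4


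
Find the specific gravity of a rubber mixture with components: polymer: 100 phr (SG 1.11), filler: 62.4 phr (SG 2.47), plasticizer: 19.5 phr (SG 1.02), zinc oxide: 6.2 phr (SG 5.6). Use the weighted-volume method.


Sum of weights = 188.1
Volume contributions:
  polymer: 100/1.11 = 90.0901
  filler: 62.4/2.47 = 25.2632
  plasticizer: 19.5/1.02 = 19.1176
  zinc oxide: 6.2/5.6 = 1.1071
Sum of volumes = 135.5780
SG = 188.1 / 135.5780 = 1.387

SG = 1.387


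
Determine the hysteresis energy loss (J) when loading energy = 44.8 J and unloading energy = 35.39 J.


Hysteresis loss = loading - unloading
= 44.8 - 35.39
= 9.41 J

9.41 J


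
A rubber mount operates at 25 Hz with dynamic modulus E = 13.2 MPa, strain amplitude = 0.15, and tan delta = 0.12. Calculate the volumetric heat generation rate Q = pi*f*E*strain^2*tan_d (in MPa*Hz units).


Q = pi * f * E * strain^2 * tan_d
= pi * 25 * 13.2 * 0.15^2 * 0.12
= pi * 25 * 13.2 * 0.0225 * 0.12
= 2.7992

Q = 2.7992


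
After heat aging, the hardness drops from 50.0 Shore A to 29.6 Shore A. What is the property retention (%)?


Retention = aged / original * 100
= 29.6 / 50.0 * 100
= 59.2%

59.2%


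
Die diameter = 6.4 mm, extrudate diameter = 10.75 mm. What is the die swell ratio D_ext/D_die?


Die swell ratio = D_extrudate / D_die
= 10.75 / 6.4
= 1.68

Die swell = 1.68


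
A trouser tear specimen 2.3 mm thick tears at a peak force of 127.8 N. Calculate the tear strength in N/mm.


Tear strength = force / thickness
= 127.8 / 2.3
= 55.57 N/mm

55.57 N/mm


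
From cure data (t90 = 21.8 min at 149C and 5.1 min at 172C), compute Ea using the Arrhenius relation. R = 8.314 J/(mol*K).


T1 = 422.15 K, T2 = 445.15 K
1/T1 - 1/T2 = 1.2239e-04
ln(t1/t2) = ln(21.8/5.1) = 1.4527
Ea = 8.314 * 1.4527 / 1.2239e-04 = 98678.4122 J/mol
Ea = 98.68 kJ/mol

98.68 kJ/mol


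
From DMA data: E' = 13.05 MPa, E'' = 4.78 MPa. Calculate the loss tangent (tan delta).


tan delta = E'' / E'
= 4.78 / 13.05
= 0.3663

tan delta = 0.3663


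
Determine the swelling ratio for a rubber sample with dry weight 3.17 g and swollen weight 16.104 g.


Q = W_swollen / W_dry
Q = 16.104 / 3.17
Q = 5.08

Q = 5.08


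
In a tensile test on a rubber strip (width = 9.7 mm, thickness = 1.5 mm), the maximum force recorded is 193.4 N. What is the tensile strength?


Area = width * thickness = 9.7 * 1.5 = 14.55 mm^2
TS = force / area = 193.4 / 14.55 = 13.29 MPa

13.29 MPa


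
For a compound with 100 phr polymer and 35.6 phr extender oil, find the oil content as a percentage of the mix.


Oil % = oil / (100 + oil) * 100
= 35.6 / (100 + 35.6) * 100
= 35.6 / 135.6 * 100
= 26.25%

26.25%


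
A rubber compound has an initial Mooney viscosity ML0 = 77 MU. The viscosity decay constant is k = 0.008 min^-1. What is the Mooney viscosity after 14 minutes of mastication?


ML = ML0 * exp(-k * t)
ML = 77 * exp(-0.008 * 14)
ML = 77 * 0.8940
ML = 68.84 MU

68.84 MU


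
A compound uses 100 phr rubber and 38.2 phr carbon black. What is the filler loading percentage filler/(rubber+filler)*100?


Filler % = filler / (rubber + filler) * 100
= 38.2 / (100 + 38.2) * 100
= 38.2 / 138.2 * 100
= 27.64%

27.64%


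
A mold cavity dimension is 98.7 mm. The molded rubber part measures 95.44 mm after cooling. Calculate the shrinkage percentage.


Shrinkage = (mold - part) / mold * 100
= (98.7 - 95.44) / 98.7 * 100
= 3.26 / 98.7 * 100
= 3.3%

3.3%


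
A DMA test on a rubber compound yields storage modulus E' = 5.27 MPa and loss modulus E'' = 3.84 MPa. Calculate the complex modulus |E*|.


|E*| = sqrt(E'^2 + E''^2)
= sqrt(5.27^2 + 3.84^2)
= sqrt(27.7729 + 14.7456)
= 6.521 MPa

6.521 MPa


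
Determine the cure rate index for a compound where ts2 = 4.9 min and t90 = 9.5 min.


CRI = 100 / (t90 - ts2)
= 100 / (9.5 - 4.9)
= 100 / 4.6
= 21.74 min^-1

21.74 min^-1


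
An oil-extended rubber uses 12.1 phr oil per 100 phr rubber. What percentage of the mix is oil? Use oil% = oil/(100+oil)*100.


Oil % = oil / (100 + oil) * 100
= 12.1 / (100 + 12.1) * 100
= 12.1 / 112.1 * 100
= 10.79%

10.79%


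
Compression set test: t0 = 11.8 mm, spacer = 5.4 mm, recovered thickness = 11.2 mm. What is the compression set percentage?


CS = (t0 - recovered) / (t0 - ts) * 100
= (11.8 - 11.2) / (11.8 - 5.4) * 100
= 0.6 / 6.4 * 100
= 9.4%

9.4%


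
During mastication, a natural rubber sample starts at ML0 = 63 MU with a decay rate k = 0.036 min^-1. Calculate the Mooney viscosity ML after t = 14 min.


ML = ML0 * exp(-k * t)
ML = 63 * exp(-0.036 * 14)
ML = 63 * 0.6041
ML = 38.06 MU

38.06 MU


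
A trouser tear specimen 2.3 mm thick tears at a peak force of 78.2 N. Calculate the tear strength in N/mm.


Tear strength = force / thickness
= 78.2 / 2.3
= 34.0 N/mm

34.0 N/mm


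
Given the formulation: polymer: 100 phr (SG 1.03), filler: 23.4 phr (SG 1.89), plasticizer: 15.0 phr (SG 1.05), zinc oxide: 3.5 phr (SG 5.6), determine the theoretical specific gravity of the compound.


Sum of weights = 141.9
Volume contributions:
  polymer: 100/1.03 = 97.0874
  filler: 23.4/1.89 = 12.3810
  plasticizer: 15.0/1.05 = 14.2857
  zinc oxide: 3.5/5.6 = 0.6250
Sum of volumes = 124.3790
SG = 141.9 / 124.3790 = 1.141

SG = 1.141


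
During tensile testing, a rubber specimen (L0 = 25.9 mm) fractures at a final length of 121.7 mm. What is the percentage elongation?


Elongation = (Lf - L0) / L0 * 100
= (121.7 - 25.9) / 25.9 * 100
= 95.8 / 25.9 * 100
= 369.9%

369.9%


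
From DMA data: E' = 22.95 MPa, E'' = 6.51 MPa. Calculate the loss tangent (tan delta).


tan delta = E'' / E'
= 6.51 / 22.95
= 0.2837

tan delta = 0.2837


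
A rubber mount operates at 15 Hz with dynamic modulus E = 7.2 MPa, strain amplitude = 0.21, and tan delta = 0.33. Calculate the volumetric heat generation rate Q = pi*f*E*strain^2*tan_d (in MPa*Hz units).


Q = pi * f * E * strain^2 * tan_d
= pi * 15 * 7.2 * 0.21^2 * 0.33
= pi * 15 * 7.2 * 0.0441 * 0.33
= 4.9377

Q = 4.9377


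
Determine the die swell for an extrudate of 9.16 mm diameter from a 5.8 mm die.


Die swell ratio = D_extrudate / D_die
= 9.16 / 5.8
= 1.579

Die swell = 1.579


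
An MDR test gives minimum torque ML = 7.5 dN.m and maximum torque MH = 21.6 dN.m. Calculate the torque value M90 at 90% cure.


M90 = ML + 0.9 * (MH - ML)
M90 = 7.5 + 0.9 * (21.6 - 7.5)
M90 = 7.5 + 0.9 * 14.1
M90 = 20.19 dN.m

20.19 dN.m


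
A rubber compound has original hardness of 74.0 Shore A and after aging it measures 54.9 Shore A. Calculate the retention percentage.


Retention = aged / original * 100
= 54.9 / 74.0 * 100
= 74.2%

74.2%


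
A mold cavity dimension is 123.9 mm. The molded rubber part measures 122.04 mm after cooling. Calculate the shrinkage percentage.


Shrinkage = (mold - part) / mold * 100
= (123.9 - 122.04) / 123.9 * 100
= 1.86 / 123.9 * 100
= 1.5%

1.5%


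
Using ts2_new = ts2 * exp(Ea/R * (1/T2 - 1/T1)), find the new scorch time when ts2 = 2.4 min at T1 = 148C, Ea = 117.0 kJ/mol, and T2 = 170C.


Convert temperatures: T1 = 148 + 273.15 = 421.15 K, T2 = 170 + 273.15 = 443.15 K
ts2_new = 2.4 * exp(117000 / 8.314 * (1/443.15 - 1/421.15))
1/T2 - 1/T1 = -1.1788e-04
ts2_new = 0.46 min

0.46 min


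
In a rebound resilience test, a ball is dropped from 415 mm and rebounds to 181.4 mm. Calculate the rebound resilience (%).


Resilience = h_rebound / h_drop * 100
= 181.4 / 415 * 100
= 43.7%

43.7%


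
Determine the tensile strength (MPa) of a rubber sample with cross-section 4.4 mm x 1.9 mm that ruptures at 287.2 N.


Area = width * thickness = 4.4 * 1.9 = 8.36 mm^2
TS = force / area = 287.2 / 8.36 = 34.35 MPa

34.35 MPa


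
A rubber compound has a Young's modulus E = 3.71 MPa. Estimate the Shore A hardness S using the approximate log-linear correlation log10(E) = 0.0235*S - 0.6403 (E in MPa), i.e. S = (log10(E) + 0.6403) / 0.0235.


log10(E) = 0.0235*S - 0.6403  =>  S = (log10(E) + 0.6403) / 0.0235
log10(3.71) = 0.569374
S = (0.569374 + 0.6403) / 0.0235 = 1.209674 / 0.0235
S = 51.5

Shore A = 51.5


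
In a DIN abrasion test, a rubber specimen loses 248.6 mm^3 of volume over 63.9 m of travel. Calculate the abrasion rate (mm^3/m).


Rate = volume_loss / distance
= 248.6 / 63.9
= 3.89 mm^3/m

3.89 mm^3/m


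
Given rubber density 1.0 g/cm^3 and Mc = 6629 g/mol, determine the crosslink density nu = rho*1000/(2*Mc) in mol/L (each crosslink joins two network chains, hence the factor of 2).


nu = rho * 1000 / (2 * Mc)
nu = 1.0 * 1000 / (2 * 6629)
nu = 1000.0 / 13258
nu = 0.0754 mol/L

0.0754 mol/L


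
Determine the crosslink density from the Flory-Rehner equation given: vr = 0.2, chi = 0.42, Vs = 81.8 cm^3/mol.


ln(1 - vr) = ln(1 - 0.2) = -0.2231
Numerator = -((-0.2231) + 0.2 + 0.42 * 0.2^2) = 0.0063
Denominator = 81.8 * (0.2^(1/3) - 0.2/2) = 39.6569
nu = 0.0063 / 39.6569 = 1.5996e-04 mol/cm^3

1.5996e-04 mol/cm^3


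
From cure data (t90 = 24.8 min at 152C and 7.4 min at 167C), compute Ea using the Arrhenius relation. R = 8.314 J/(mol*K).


T1 = 425.15 K, T2 = 440.15 K
1/T1 - 1/T2 = 8.0158e-05
ln(t1/t2) = ln(24.8/7.4) = 1.2094
Ea = 8.314 * 1.2094 / 8.0158e-05 = 125434.9505 J/mol
Ea = 125.43 kJ/mol

125.43 kJ/mol


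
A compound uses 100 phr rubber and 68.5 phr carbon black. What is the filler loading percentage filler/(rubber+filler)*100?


Filler % = filler / (rubber + filler) * 100
= 68.5 / (100 + 68.5) * 100
= 68.5 / 168.5 * 100
= 40.65%

40.65%


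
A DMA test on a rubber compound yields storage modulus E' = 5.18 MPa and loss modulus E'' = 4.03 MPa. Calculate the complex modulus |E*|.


|E*| = sqrt(E'^2 + E''^2)
= sqrt(5.18^2 + 4.03^2)
= sqrt(26.8324 + 16.2409)
= 6.563 MPa

6.563 MPa


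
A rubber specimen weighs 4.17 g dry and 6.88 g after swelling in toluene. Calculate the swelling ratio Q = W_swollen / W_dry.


Q = W_swollen / W_dry
Q = 6.88 / 4.17
Q = 1.65

Q = 1.65


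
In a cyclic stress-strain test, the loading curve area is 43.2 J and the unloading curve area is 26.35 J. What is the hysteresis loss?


Hysteresis loss = loading - unloading
= 43.2 - 26.35
= 16.85 J

16.85 J


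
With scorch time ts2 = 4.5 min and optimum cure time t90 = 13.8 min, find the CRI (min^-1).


CRI = 100 / (t90 - ts2)
= 100 / (13.8 - 4.5)
= 100 / 9.3
= 10.75 min^-1

10.75 min^-1


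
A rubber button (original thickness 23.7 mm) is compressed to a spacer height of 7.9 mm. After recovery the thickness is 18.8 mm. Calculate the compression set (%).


CS = (t0 - recovered) / (t0 - ts) * 100
= (23.7 - 18.8) / (23.7 - 7.9) * 100
= 4.9 / 15.8 * 100
= 31.0%

31.0%


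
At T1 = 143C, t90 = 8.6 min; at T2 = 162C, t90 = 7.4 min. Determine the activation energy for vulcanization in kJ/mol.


T1 = 416.15 K, T2 = 435.15 K
1/T1 - 1/T2 = 1.0492e-04
ln(t1/t2) = ln(8.6/7.4) = 0.1503
Ea = 8.314 * 0.1503 / 1.0492e-04 = 11908.3848 J/mol
Ea = 11.91 kJ/mol

11.91 kJ/mol


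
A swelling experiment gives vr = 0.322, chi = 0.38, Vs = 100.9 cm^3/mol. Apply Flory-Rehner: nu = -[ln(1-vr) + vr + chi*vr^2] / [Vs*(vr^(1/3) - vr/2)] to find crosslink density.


ln(1 - vr) = ln(1 - 0.322) = -0.3886
Numerator = -((-0.3886) + 0.322 + 0.38 * 0.322^2) = 0.0272
Denominator = 100.9 * (0.322^(1/3) - 0.322/2) = 52.9132
nu = 0.0272 / 52.9132 = 5.1420e-04 mol/cm^3

5.1420e-04 mol/cm^3


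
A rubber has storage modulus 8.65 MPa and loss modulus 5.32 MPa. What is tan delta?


tan delta = E'' / E'
= 5.32 / 8.65
= 0.615

tan delta = 0.615


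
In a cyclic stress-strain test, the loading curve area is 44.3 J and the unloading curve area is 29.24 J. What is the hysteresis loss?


Hysteresis loss = loading - unloading
= 44.3 - 29.24
= 15.06 J

15.06 J


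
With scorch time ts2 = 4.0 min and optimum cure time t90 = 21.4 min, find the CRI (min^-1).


CRI = 100 / (t90 - ts2)
= 100 / (21.4 - 4.0)
= 100 / 17.4
= 5.75 min^-1

5.75 min^-1


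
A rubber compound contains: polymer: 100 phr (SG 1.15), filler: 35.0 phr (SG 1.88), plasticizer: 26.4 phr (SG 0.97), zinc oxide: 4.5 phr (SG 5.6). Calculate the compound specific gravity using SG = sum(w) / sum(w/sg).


Sum of weights = 165.9
Volume contributions:
  polymer: 100/1.15 = 86.9565
  filler: 35.0/1.88 = 18.6170
  plasticizer: 26.4/0.97 = 27.2165
  zinc oxide: 4.5/5.6 = 0.8036
Sum of volumes = 133.5936
SG = 165.9 / 133.5936 = 1.242

SG = 1.242


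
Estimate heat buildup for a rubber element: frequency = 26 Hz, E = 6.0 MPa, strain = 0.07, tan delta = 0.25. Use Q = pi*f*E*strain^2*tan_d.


Q = pi * f * E * strain^2 * tan_d
= pi * 26 * 6.0 * 0.07^2 * 0.25
= pi * 26 * 6.0 * 0.0049 * 0.25
= 0.6004

Q = 0.6004


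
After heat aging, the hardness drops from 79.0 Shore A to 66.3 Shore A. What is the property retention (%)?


Retention = aged / original * 100
= 66.3 / 79.0 * 100
= 83.9%

83.9%


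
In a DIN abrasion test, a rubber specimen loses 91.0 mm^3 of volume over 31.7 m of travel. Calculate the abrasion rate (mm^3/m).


Rate = volume_loss / distance
= 91.0 / 31.7
= 2.871 mm^3/m

2.871 mm^3/m


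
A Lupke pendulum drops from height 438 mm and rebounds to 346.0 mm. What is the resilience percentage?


Resilience = h_rebound / h_drop * 100
= 346.0 / 438 * 100
= 79.0%

79.0%


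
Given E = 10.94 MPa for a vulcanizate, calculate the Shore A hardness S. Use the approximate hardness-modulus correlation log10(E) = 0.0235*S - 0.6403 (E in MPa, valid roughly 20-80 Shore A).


log10(E) = 0.0235*S - 0.6403  =>  S = (log10(E) + 0.6403) / 0.0235
log10(10.94) = 1.039017
S = (1.039017 + 0.6403) / 0.0235 = 1.679317 / 0.0235
S = 71.5

Shore A = 71.5


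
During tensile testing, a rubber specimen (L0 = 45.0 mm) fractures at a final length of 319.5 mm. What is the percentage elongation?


Elongation = (Lf - L0) / L0 * 100
= (319.5 - 45.0) / 45.0 * 100
= 274.5 / 45.0 * 100
= 610.0%

610.0%


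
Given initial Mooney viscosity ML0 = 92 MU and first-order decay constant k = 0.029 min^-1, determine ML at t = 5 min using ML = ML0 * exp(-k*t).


ML = ML0 * exp(-k * t)
ML = 92 * exp(-0.029 * 5)
ML = 92 * 0.8650
ML = 79.58 MU

79.58 MU


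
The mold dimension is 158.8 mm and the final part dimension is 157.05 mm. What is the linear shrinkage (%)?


Shrinkage = (mold - part) / mold * 100
= (158.8 - 157.05) / 158.8 * 100
= 1.75 / 158.8 * 100
= 1.1%

1.1%


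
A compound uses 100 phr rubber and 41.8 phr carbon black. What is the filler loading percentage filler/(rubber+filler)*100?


Filler % = filler / (rubber + filler) * 100
= 41.8 / (100 + 41.8) * 100
= 41.8 / 141.8 * 100
= 29.48%

29.48%


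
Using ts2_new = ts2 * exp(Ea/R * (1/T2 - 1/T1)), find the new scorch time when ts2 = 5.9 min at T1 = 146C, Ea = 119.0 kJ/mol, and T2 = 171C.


Convert temperatures: T1 = 146 + 273.15 = 419.15 K, T2 = 171 + 273.15 = 444.15 K
ts2_new = 5.9 * exp(119000 / 8.314 * (1/444.15 - 1/419.15))
1/T2 - 1/T1 = -1.3429e-04
ts2_new = 0.86 min

0.86 min


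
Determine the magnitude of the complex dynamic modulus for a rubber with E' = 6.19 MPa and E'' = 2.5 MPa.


|E*| = sqrt(E'^2 + E''^2)
= sqrt(6.19^2 + 2.5^2)
= sqrt(38.3161 + 6.2500)
= 6.676 MPa

6.676 MPa


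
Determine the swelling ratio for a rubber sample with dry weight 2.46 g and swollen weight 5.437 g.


Q = W_swollen / W_dry
Q = 5.437 / 2.46
Q = 2.21

Q = 2.21


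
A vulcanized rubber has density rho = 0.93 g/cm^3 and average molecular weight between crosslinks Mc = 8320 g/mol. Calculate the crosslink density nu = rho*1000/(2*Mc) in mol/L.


nu = rho * 1000 / (2 * Mc)
nu = 0.93 * 1000 / (2 * 8320)
nu = 930.0 / 16640
nu = 0.0559 mol/L

0.0559 mol/L


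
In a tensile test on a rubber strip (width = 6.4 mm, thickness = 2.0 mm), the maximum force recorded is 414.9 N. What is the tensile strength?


Area = width * thickness = 6.4 * 2.0 = 12.8 mm^2
TS = force / area = 414.9 / 12.8 = 32.41 MPa

32.41 MPa


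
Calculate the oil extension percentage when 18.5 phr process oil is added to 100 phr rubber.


Oil % = oil / (100 + oil) * 100
= 18.5 / (100 + 18.5) * 100
= 18.5 / 118.5 * 100
= 15.61%

15.61%


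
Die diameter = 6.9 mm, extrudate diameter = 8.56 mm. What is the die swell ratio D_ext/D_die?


Die swell ratio = D_extrudate / D_die
= 8.56 / 6.9
= 1.241

Die swell = 1.241


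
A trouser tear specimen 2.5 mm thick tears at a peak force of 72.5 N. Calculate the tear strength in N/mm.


Tear strength = force / thickness
= 72.5 / 2.5
= 29.0 N/mm

29.0 N/mm


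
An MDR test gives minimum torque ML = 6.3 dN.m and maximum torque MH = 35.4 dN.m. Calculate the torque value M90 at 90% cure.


M90 = ML + 0.9 * (MH - ML)
M90 = 6.3 + 0.9 * (35.4 - 6.3)
M90 = 6.3 + 0.9 * 29.1
M90 = 32.49 dN.m

32.49 dN.m


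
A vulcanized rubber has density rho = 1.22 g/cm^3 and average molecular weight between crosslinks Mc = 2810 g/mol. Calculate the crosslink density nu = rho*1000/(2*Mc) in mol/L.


nu = rho * 1000 / (2 * Mc)
nu = 1.22 * 1000 / (2 * 2810)
nu = 1220.0 / 5620
nu = 0.2171 mol/L

0.2171 mol/L


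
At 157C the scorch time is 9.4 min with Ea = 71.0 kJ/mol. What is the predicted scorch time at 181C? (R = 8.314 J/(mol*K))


Convert temperatures: T1 = 157 + 273.15 = 430.15 K, T2 = 181 + 273.15 = 454.15 K
ts2_new = 9.4 * exp(71000 / 8.314 * (1/454.15 - 1/430.15))
1/T2 - 1/T1 = -1.2285e-04
ts2_new = 3.29 min

3.29 min


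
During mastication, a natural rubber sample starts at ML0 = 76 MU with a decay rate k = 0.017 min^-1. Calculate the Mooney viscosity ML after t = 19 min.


ML = ML0 * exp(-k * t)
ML = 76 * exp(-0.017 * 19)
ML = 76 * 0.7240
ML = 55.02 MU

55.02 MU


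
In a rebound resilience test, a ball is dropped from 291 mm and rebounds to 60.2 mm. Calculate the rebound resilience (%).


Resilience = h_rebound / h_drop * 100
= 60.2 / 291 * 100
= 20.7%

20.7%


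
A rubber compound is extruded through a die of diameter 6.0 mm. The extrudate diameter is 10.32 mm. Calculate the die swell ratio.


Die swell ratio = D_extrudate / D_die
= 10.32 / 6.0
= 1.72

Die swell = 1.72


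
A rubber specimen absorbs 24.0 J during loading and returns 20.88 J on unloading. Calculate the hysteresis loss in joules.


Hysteresis loss = loading - unloading
= 24.0 - 20.88
= 3.12 J

3.12 J


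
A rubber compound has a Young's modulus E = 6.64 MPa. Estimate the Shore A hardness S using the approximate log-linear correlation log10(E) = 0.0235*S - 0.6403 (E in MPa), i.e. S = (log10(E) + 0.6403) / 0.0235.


log10(E) = 0.0235*S - 0.6403  =>  S = (log10(E) + 0.6403) / 0.0235
log10(6.64) = 0.822168
S = (0.822168 + 0.6403) / 0.0235 = 1.462468 / 0.0235
S = 62.2

Shore A = 62.2


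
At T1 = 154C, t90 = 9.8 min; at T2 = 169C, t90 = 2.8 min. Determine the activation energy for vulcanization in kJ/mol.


T1 = 427.15 K, T2 = 442.15 K
1/T1 - 1/T2 = 7.9422e-05
ln(t1/t2) = ln(9.8/2.8) = 1.2528
Ea = 8.314 * 1.2528 / 7.9422e-05 = 131140.7637 J/mol
Ea = 131.14 kJ/mol

131.14 kJ/mol


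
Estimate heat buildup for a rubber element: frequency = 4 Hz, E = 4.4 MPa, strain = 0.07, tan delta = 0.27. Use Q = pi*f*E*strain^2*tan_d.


Q = pi * f * E * strain^2 * tan_d
= pi * 4 * 4.4 * 0.07^2 * 0.27
= pi * 4 * 4.4 * 0.0049 * 0.27
= 0.0732

Q = 0.0732


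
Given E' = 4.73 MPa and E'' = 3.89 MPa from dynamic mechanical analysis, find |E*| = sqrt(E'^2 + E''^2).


|E*| = sqrt(E'^2 + E''^2)
= sqrt(4.73^2 + 3.89^2)
= sqrt(22.3729 + 15.1321)
= 6.124 MPa

6.124 MPa


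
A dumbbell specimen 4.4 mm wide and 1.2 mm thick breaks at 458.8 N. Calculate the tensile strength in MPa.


Area = width * thickness = 4.4 * 1.2 = 5.28 mm^2
TS = force / area = 458.8 / 5.28 = 86.89 MPa

86.89 MPa


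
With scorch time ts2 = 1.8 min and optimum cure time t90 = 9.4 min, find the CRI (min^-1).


CRI = 100 / (t90 - ts2)
= 100 / (9.4 - 1.8)
= 100 / 7.6
= 13.16 min^-1

13.16 min^-1


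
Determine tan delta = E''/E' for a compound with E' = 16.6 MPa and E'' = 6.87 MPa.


tan delta = E'' / E'
= 6.87 / 16.6
= 0.4139

tan delta = 0.4139


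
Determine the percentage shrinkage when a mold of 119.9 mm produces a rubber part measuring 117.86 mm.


Shrinkage = (mold - part) / mold * 100
= (119.9 - 117.86) / 119.9 * 100
= 2.04 / 119.9 * 100
= 1.7%

1.7%


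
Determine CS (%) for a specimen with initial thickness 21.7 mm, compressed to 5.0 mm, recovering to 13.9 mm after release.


CS = (t0 - recovered) / (t0 - ts) * 100
= (21.7 - 13.9) / (21.7 - 5.0) * 100
= 7.8 / 16.7 * 100
= 46.7%

46.7%


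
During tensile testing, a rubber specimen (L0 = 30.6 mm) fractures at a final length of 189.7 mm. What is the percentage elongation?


Elongation = (Lf - L0) / L0 * 100
= (189.7 - 30.6) / 30.6 * 100
= 159.1 / 30.6 * 100
= 519.9%

519.9%


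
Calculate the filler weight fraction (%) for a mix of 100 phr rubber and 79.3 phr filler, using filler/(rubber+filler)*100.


Filler % = filler / (rubber + filler) * 100
= 79.3 / (100 + 79.3) * 100
= 79.3 / 179.3 * 100
= 44.23%

44.23%


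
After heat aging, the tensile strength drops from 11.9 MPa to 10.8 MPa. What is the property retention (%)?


Retention = aged / original * 100
= 10.8 / 11.9 * 100
= 90.8%

90.8%


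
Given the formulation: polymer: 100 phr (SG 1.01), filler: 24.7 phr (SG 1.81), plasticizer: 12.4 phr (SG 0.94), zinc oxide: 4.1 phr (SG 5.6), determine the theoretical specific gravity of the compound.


Sum of weights = 141.2
Volume contributions:
  polymer: 100/1.01 = 99.0099
  filler: 24.7/1.81 = 13.6464
  plasticizer: 12.4/0.94 = 13.1915
  zinc oxide: 4.1/5.6 = 0.7321
Sum of volumes = 126.5799
SG = 141.2 / 126.5799 = 1.116

SG = 1.116


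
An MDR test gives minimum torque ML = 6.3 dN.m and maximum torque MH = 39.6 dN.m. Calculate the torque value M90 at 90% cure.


M90 = ML + 0.9 * (MH - ML)
M90 = 6.3 + 0.9 * (39.6 - 6.3)
M90 = 6.3 + 0.9 * 33.3
M90 = 36.27 dN.m

36.27 dN.m


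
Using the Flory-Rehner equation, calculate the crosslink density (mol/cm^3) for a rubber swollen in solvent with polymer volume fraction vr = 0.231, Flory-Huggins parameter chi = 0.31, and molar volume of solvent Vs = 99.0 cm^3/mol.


ln(1 - vr) = ln(1 - 0.231) = -0.2627
Numerator = -((-0.2627) + 0.231 + 0.31 * 0.231^2) = 0.0151
Denominator = 99.0 * (0.231^(1/3) - 0.231/2) = 49.3098
nu = 0.0151 / 49.3098 = 3.0668e-04 mol/cm^3

3.0668e-04 mol/cm^3


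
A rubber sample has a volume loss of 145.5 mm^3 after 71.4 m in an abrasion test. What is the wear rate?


Rate = volume_loss / distance
= 145.5 / 71.4
= 2.038 mm^3/m

2.038 mm^3/m


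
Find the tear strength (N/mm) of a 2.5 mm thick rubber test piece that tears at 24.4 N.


Tear strength = force / thickness
= 24.4 / 2.5
= 9.76 N/mm

9.76 N/mm


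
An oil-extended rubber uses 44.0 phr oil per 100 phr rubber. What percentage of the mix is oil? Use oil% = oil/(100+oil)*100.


Oil % = oil / (100 + oil) * 100
= 44.0 / (100 + 44.0) * 100
= 44.0 / 144.0 * 100
= 30.56%

30.56%


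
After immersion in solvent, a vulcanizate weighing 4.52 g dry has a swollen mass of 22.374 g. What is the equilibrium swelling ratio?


Q = W_swollen / W_dry
Q = 22.374 / 4.52
Q = 4.95

Q = 4.95


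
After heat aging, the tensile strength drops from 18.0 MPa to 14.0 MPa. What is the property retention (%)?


Retention = aged / original * 100
= 14.0 / 18.0 * 100
= 77.8%

77.8%


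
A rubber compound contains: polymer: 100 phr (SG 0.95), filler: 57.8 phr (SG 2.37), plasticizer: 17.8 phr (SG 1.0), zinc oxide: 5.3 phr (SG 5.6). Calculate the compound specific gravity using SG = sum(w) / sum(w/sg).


Sum of weights = 180.9
Volume contributions:
  polymer: 100/0.95 = 105.2632
  filler: 57.8/2.37 = 24.3882
  plasticizer: 17.8/1.0 = 17.8000
  zinc oxide: 5.3/5.6 = 0.9464
Sum of volumes = 148.3978
SG = 180.9 / 148.3978 = 1.219

SG = 1.219


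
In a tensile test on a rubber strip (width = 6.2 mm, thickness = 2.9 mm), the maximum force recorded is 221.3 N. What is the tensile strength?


Area = width * thickness = 6.2 * 2.9 = 17.98 mm^2
TS = force / area = 221.3 / 17.98 = 12.31 MPa

12.31 MPa


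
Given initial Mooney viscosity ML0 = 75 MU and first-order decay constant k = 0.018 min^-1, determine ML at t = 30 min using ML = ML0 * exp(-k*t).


ML = ML0 * exp(-k * t)
ML = 75 * exp(-0.018 * 30)
ML = 75 * 0.5827
ML = 43.71 MU

43.71 MU


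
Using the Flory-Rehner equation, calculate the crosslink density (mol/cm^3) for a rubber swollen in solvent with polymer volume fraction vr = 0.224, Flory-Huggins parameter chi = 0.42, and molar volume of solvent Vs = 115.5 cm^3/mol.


ln(1 - vr) = ln(1 - 0.224) = -0.2536
Numerator = -((-0.2536) + 0.224 + 0.42 * 0.224^2) = 0.0085
Denominator = 115.5 * (0.224^(1/3) - 0.224/2) = 57.2092
nu = 0.0085 / 57.2092 = 1.4908e-04 mol/cm^3

1.4908e-04 mol/cm^3


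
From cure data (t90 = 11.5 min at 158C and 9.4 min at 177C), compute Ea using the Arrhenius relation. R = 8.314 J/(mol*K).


T1 = 431.15 K, T2 = 450.15 K
1/T1 - 1/T2 = 9.7897e-05
ln(t1/t2) = ln(11.5/9.4) = 0.2016
Ea = 8.314 * 0.2016 / 9.7897e-05 = 17124.3082 J/mol
Ea = 17.12 kJ/mol

17.12 kJ/mol


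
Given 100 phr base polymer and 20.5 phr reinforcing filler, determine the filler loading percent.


Filler % = filler / (rubber + filler) * 100
= 20.5 / (100 + 20.5) * 100
= 20.5 / 120.5 * 100
= 17.01%

17.01%


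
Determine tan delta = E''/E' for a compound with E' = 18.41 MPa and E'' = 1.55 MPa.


tan delta = E'' / E'
= 1.55 / 18.41
= 0.0842

tan delta = 0.0842


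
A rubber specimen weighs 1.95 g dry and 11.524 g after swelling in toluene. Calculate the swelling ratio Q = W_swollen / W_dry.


Q = W_swollen / W_dry
Q = 11.524 / 1.95
Q = 5.91

Q = 5.91


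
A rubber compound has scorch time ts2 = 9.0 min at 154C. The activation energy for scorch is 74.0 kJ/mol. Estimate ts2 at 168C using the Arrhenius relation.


Convert temperatures: T1 = 154 + 273.15 = 427.15 K, T2 = 168 + 273.15 = 441.15 K
ts2_new = 9.0 * exp(74000 / 8.314 * (1/441.15 - 1/427.15))
1/T2 - 1/T1 = -7.4295e-05
ts2_new = 4.65 min

4.65 min


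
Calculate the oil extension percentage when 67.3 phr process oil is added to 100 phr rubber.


Oil % = oil / (100 + oil) * 100
= 67.3 / (100 + 67.3) * 100
= 67.3 / 167.3 * 100
= 40.23%

40.23%


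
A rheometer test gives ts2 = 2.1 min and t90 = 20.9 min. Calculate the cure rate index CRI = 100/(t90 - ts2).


CRI = 100 / (t90 - ts2)
= 100 / (20.9 - 2.1)
= 100 / 18.8
= 5.32 min^-1

5.32 min^-1


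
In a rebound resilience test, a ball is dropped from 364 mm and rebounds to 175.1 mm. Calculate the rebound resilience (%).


Resilience = h_rebound / h_drop * 100
= 175.1 / 364 * 100
= 48.1%

48.1%


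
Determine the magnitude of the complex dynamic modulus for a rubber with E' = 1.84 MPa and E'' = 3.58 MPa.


|E*| = sqrt(E'^2 + E''^2)
= sqrt(1.84^2 + 3.58^2)
= sqrt(3.3856 + 12.8164)
= 4.025 MPa

4.025 MPa


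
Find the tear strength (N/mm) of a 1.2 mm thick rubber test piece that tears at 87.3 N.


Tear strength = force / thickness
= 87.3 / 1.2
= 72.75 N/mm

72.75 N/mm


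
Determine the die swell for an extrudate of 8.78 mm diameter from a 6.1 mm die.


Die swell ratio = D_extrudate / D_die
= 8.78 / 6.1
= 1.439

Die swell = 1.439


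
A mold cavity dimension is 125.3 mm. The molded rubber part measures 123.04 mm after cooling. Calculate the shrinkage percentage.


Shrinkage = (mold - part) / mold * 100
= (125.3 - 123.04) / 125.3 * 100
= 2.26 / 125.3 * 100
= 1.8%

1.8%


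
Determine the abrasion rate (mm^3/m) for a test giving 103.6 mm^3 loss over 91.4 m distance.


Rate = volume_loss / distance
= 103.6 / 91.4
= 1.133 mm^3/m

1.133 mm^3/m


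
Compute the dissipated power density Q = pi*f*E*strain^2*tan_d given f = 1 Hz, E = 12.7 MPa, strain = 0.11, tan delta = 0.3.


Q = pi * f * E * strain^2 * tan_d
= pi * 1 * 12.7 * 0.11^2 * 0.3
= pi * 1 * 12.7 * 0.0121 * 0.3
= 0.1448

Q = 0.1448


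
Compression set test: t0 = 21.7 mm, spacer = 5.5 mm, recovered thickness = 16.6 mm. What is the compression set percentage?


CS = (t0 - recovered) / (t0 - ts) * 100
= (21.7 - 16.6) / (21.7 - 5.5) * 100
= 5.1 / 16.2 * 100
= 31.5%

31.5%


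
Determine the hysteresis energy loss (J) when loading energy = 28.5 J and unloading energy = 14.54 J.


Hysteresis loss = loading - unloading
= 28.5 - 14.54
= 13.96 J

13.96 J


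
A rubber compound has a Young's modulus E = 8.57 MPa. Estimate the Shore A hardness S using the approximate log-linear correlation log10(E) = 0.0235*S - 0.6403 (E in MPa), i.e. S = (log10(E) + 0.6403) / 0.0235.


log10(E) = 0.0235*S - 0.6403  =>  S = (log10(E) + 0.6403) / 0.0235
log10(8.57) = 0.932981
S = (0.932981 + 0.6403) / 0.0235 = 1.573281 / 0.0235
S = 66.9

Shore A = 66.9
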